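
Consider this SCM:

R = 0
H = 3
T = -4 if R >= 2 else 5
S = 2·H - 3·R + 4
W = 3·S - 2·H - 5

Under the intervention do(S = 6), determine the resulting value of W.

7

Intervening sets S = 6 and removes its equation (S = 2·H - 3·R + 4).
W = 3·S - 2·H - 5  [with S=6, H=3]  = 7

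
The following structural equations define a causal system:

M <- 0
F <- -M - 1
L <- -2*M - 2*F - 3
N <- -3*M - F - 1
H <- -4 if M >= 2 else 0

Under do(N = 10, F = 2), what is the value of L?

-7

Setting N = 10, F = 2 by intervention discards those variables' equations.
L = -2*M - 2*F - 3  [with M=0, F=2]  = -7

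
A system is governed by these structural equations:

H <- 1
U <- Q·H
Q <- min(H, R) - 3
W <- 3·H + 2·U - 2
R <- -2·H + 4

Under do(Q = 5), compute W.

11

do(Q=5) replaces the equation Q <- min(H, R) - 3 with the constant Q = 5.
U = Q·H  [with Q=5, H=1]  = 5
W = 3·H + 2·U - 2  [with H=1, U=5]  = 11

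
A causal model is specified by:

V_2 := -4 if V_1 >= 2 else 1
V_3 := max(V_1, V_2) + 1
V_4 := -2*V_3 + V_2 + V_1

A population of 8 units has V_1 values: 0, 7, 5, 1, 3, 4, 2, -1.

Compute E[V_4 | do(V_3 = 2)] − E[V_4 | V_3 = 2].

-0.5

Under do(V_3=2), V_3's equation is replaced by V_3=2 for every unit. Per-unit V_4: -3, -1, -3, -2, -5, -4, -6, -4. Mean = -3.5.
Conditioning on V_3=2 selects the 3 unit(s) with V_1 ∈ {0, 1, -1}. Their V_4 values: -3, -2, -4. Mean = -3.
Difference = -3.5 − (-3) = -0.5.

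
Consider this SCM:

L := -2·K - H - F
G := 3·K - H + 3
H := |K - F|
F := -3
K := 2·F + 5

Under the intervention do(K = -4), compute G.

do(K=-4) replaces the equation K := 2·F + 5 with the constant K = -4.
H = |K - F|  [with K=-4, F=-3]  = 1
G = 3·K - H + 3  [with K=-4, H=1]  = -10

-10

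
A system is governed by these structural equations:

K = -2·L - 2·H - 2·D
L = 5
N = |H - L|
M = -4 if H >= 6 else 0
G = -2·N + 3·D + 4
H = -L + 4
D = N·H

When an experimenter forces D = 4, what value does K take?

Under do(D=4), the mechanism D = N·H is discarded; D is fixed at 4.
H = -L + 4  [with L=5]  = -1
K = -2·L - 2·H - 2·D  [with L=5, H=-1, D=4]  = -16

-16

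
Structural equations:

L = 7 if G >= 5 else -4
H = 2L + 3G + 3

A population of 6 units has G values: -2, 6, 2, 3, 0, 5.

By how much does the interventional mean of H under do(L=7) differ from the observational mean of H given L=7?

Every unit gets L=7 under the intervention. H values become 11, 35, 23, 26, 17, 32; E[H|do(L=7)] = 24.
E[H|L=7] averages over only the 2 units with L=7 (G = 6, 5): H = 35, 32, mean 33.5.
Difference = 24 − 33.5 = -9.5.

-9.5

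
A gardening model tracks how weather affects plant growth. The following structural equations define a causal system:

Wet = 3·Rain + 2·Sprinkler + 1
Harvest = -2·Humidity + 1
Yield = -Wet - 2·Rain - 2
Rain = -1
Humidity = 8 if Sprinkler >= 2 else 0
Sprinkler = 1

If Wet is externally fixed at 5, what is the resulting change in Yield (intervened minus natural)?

do(Wet=5) replaces the equation Wet = 3·Rain + 2·Sprinkler + 1 with the constant Wet = 5.
Yield = -Wet - 2·Rain - 2  [with Wet=5, Rain=-1]  = -5
Without intervention: Wet = 3·Rain + 2·Sprinkler + 1  [with Rain=-1, Sprinkler=1]  = 0; Yield = -Wet - 2·Rain - 2  [with Wet=0, Rain=-1]  = 0.
Change = -5 − 0 = -5.

-5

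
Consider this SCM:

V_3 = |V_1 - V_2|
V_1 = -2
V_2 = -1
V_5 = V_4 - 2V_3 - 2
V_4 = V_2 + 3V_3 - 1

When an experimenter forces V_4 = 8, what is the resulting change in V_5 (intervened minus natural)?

7

Intervening sets V_4 = 8 and removes its equation (V_4 = V_2 + 3V_3 - 1).
V_3 = |V_1 - V_2|  [with V_1=-2, V_2=-1]  = 1
V_5 = V_4 - 2V_3 - 2  [with V_4=8, V_3=1]  = 4
Without intervention: V_3 = |V_1 - V_2|  [with V_1=-2, V_2=-1]  = 1; V_4 = V_2 + 3V_3 - 1  [with V_2=-1, V_3=1]  = 1; V_5 = V_4 - 2V_3 - 2  [with V_4=1, V_3=1]  = -3.
Change = 4 − (-3) = 7.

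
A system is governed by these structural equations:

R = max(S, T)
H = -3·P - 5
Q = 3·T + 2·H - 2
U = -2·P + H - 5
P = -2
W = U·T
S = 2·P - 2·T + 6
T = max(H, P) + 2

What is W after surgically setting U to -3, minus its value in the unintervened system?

-9

Intervening sets U = -3 and removes its equation (U = -2·P + H - 5).
H = -3·P - 5  [with P=-2]  = 1
T = max(H, P) + 2  [with H=1, P=-2]  = 3
W = U·T  [with U=-3, T=3]  = -9
Without intervention: H = -3·P - 5  [with P=-2]  = 1; T = max(H, P) + 2  [with H=1, P=-2]  = 3; U = -2·P + H - 5  [with P=-2, H=1]  = 0; W = U·T  [with U=0, T=3]  = 0.
Change = -9 − 0 = -9.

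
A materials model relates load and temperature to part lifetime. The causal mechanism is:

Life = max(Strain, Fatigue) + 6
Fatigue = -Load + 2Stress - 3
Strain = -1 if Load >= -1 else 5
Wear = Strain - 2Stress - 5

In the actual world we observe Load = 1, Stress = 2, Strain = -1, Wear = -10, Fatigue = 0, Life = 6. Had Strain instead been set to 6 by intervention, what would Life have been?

12

The intervention breaks the incoming arrows to Strain: Strain = -1 if Load >= -1 else 5 no longer applies, and Strain = 6.
Fatigue = -Load + 2Stress - 3  [with Load=1, Stress=2]  = 0
Life = max(Strain, Fatigue) + 6  [with Strain=6, Fatigue=0]  = 12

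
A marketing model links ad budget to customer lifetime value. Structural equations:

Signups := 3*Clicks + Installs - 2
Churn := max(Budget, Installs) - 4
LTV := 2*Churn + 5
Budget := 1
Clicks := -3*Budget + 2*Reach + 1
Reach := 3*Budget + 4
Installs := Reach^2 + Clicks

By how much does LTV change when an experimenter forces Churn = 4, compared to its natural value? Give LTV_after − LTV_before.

Intervening sets Churn = 4 and removes its equation (Churn := max(Budget, Installs) - 4).
LTV = 2*Churn + 5  [with Churn=4]  = 13
Without intervention: Reach = 3*Budget + 4  [with Budget=1]  = 7; Clicks = -3*Budget + 2*Reach + 1  [with Budget=1, Reach=7]  = 12; Installs = Reach^2 + Clicks  [with Reach=7, Clicks=12]  = 61; Churn = max(Budget, Installs) - 4  [with Budget=1, Installs=61]  = 57; LTV = 2*Churn + 5  [with Churn=57]  = 119.
Change = 13 − 119 = -106.

-106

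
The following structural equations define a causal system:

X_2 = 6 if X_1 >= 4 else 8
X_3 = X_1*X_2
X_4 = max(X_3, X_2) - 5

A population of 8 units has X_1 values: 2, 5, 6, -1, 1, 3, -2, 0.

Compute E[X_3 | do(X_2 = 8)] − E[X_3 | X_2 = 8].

Under do(X_2=8), X_2's equation is replaced by X_2=8 for every unit. Per-unit X_3: 16, 40, 48, -8, 8, 24, -16, 0. Mean = 14.
Observing X_2=8 restricts to units where X_2's equation naturally yields 8: X_1 ∈ {2, -1, 1, 3, -2, 0}. In that subpopulation X_3 = 16, -8, 8, 24, -16, 0, mean 4.
Difference = 14 − 4 = 10.

10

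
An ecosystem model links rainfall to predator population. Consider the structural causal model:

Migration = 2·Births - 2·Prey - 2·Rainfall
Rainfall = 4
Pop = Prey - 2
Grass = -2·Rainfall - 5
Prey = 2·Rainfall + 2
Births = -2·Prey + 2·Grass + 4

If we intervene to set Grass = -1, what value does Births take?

-18

Under do(Grass=-1), the mechanism Grass = -2·Rainfall - 5 is discarded; Grass is fixed at -1.
Prey = 2·Rainfall + 2  [with Rainfall=4]  = 10
Births = -2·Prey + 2·Grass + 4  [with Prey=10, Grass=-1]  = -18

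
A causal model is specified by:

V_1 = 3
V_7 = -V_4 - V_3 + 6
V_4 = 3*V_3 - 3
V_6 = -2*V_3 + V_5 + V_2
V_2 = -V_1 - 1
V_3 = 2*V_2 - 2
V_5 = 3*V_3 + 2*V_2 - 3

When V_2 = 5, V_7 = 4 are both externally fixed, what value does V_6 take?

20

Under do(V_2 = 5, V_7 = 4), each intervened variable's structural equation is replaced by its fixed value.
V_3 = 2*V_2 - 2  [with V_2=5]  = 8
V_5 = 3*V_3 + 2*V_2 - 3  [with V_3=8, V_2=5]  = 31
V_6 = -2*V_3 + V_5 + V_2  [with V_3=8, V_5=31, V_2=5]  = 20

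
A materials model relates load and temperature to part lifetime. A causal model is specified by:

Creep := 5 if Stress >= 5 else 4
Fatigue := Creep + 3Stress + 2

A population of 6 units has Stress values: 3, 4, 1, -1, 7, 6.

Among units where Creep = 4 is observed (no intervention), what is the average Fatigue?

Observing Creep=4 restricts to units where Creep's equation naturally yields 4: Stress ∈ {3, 4, 1, -1}. In that subpopulation Fatigue = 15, 18, 9, 3, mean 11.25.

11.25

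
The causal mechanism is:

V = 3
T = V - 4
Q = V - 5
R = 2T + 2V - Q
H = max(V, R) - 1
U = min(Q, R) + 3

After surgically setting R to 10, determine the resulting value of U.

Under do(R=10), the mechanism R = 2T + 2V - Q is discarded; R is fixed at 10.
Q = V - 5  [with V=3]  = -2
U = min(Q, R) + 3  [with Q=-2, R=10]  = 1

1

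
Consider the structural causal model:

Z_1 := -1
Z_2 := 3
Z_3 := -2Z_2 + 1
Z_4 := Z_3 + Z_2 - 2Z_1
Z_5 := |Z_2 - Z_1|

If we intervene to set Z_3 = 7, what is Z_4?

The intervention breaks the incoming arrows to Z_3: Z_3 := -2Z_2 + 1 no longer applies, and Z_3 = 7.
Z_4 = Z_3 + Z_2 - 2Z_1  [with Z_3=7, Z_2=3, Z_1=-1]  = 12

12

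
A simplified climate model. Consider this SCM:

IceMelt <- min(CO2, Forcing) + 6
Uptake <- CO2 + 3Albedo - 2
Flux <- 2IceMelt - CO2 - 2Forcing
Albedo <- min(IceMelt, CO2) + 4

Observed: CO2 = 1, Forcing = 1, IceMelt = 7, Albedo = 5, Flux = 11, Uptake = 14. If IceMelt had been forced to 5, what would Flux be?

do(IceMelt=5) replaces the equation IceMelt <- min(CO2, Forcing) + 6 with the constant IceMelt = 5.
Flux = 2IceMelt - CO2 - 2Forcing  [with IceMelt=5, CO2=1, Forcing=1]  = 7

7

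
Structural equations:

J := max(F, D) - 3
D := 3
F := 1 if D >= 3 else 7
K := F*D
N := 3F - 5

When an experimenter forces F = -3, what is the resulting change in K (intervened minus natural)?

The intervention breaks the incoming arrows to F: F := 1 if D >= 3 else 7 no longer applies, and F = -3.
K = F*D  [with F=-3, D=3]  = -9
Without intervention: F = 1 if D >= 3 else 7  [with D=3]  = 1; K = F*D  [with F=1, D=3]  = 3.
Change = -9 − 3 = -12.

-12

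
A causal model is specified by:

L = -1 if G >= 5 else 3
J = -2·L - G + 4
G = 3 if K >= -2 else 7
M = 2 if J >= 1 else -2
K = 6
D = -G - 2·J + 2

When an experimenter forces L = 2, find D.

5

do(L=2) replaces the equation L = -1 if G >= 5 else 3 with the constant L = 2.
G = 3 if K >= -2 else 7  [with K=6]  = 3
J = -2·L - G + 4  [with L=2, G=3]  = -3
D = -G - 2·J + 2  [with G=3, J=-3]  = 5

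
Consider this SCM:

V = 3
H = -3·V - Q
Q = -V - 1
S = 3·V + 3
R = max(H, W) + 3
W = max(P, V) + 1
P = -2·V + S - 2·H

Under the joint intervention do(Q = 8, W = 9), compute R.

Setting Q = 8, W = 9 by intervention discards those variables' equations.
H = -3·V - Q  [with V=3, Q=8]  = -17
R = max(H, W) + 3  [with H=-17, W=9]  = 12

12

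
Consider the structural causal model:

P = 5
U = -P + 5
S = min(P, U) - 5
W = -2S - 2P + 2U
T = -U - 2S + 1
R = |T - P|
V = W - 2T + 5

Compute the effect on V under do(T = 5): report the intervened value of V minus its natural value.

12

Under do(T=5), the mechanism T = -U - 2S + 1 is discarded; T is fixed at 5.
U = -P + 5  [with P=5]  = 0
S = min(P, U) - 5  [with P=5, U=0]  = -5
W = -2S - 2P + 2U  [with S=-5, P=5, U=0]  = 0
V = W - 2T + 5  [with W=0, T=5]  = -5
Without intervention: U = -P + 5  [with P=5]  = 0; S = min(P, U) - 5  [with P=5, U=0]  = -5; W = -2S - 2P + 2U  [with S=-5, P=5, U=0]  = 0; T = -U - 2S + 1  [with U=0, S=-5]  = 11; V = W - 2T + 5  [with W=0, T=11]  = -17.
Change = -5 − (-17) = 12.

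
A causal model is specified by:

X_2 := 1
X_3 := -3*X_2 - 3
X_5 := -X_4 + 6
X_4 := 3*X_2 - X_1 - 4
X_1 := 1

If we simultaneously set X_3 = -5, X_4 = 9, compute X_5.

Setting X_3 = -5, X_4 = 9 by intervention discards those variables' equations.
X_5 = -X_4 + 6  [with X_4=9]  = -3

-3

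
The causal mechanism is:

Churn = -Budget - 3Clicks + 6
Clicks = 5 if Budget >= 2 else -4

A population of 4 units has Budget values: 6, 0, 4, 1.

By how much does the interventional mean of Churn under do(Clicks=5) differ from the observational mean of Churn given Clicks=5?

The intervention sets Clicks=5 in all 4 units regardless of Budget. Recomputing Churn per unit gives -15, -9, -13, -10; average -11.75.
Conditioning on Clicks=5 selects the 2 unit(s) with Budget ∈ {6, 4}. Their Churn values: -15, -13. Mean = -14.
Difference = -11.75 − (-14) = 2.25.

2.25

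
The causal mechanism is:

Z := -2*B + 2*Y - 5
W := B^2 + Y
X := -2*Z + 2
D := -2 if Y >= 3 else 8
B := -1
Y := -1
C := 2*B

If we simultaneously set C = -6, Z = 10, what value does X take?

-18

The joint intervention fixes C = -6, Z = 10, removing each variable's own equation.
X = -2*Z + 2  [with Z=10]  = -18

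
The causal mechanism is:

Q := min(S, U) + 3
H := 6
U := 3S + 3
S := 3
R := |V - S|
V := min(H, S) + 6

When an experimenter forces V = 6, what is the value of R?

3

The intervention breaks the incoming arrows to V: V := min(H, S) + 6 no longer applies, and V = 6.
R = |V - S|  [with V=6, S=3]  = 3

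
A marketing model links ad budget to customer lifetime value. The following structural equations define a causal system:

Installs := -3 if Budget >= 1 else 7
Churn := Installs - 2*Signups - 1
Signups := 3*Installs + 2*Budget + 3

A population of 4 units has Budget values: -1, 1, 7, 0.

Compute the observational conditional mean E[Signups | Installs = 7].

23

Observing Installs=7 restricts to units where Installs's equation naturally yields 7: Budget ∈ {-1, 0}. In that subpopulation Signups = 22, 24, mean 23.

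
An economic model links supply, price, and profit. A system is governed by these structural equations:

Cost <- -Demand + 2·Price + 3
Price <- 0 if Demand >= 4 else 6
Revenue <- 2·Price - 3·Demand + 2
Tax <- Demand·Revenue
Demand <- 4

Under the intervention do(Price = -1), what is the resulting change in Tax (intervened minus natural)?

do(Price=-1) replaces the equation Price <- 0 if Demand >= 4 else 6 with the constant Price = -1.
Revenue = 2·Price - 3·Demand + 2  [with Price=-1, Demand=4]  = -12
Tax = Demand·Revenue  [with Demand=4, Revenue=-12]  = -48
Without intervention: Price = 0 if Demand >= 4 else 6  [with Demand=4]  = 0; Revenue = 2·Price - 3·Demand + 2  [with Price=0, Demand=4]  = -10; Tax = Demand·Revenue  [with Demand=4, Revenue=-10]  = -40.
Change = -48 − (-40) = -8.

-8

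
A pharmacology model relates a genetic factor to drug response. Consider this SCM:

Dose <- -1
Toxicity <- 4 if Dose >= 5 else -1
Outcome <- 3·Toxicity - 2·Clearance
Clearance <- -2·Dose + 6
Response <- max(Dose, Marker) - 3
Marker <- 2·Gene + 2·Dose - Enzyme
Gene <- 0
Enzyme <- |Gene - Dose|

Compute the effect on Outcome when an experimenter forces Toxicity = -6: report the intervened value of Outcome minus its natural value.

Intervening sets Toxicity = -6 and removes its equation (Toxicity <- 4 if Dose >= 5 else -1).
Clearance = -2·Dose + 6  [with Dose=-1]  = 8
Outcome = 3·Toxicity - 2·Clearance  [with Toxicity=-6, Clearance=8]  = -34
Without intervention: Toxicity = 4 if Dose >= 5 else -1  [with Dose=-1]  = -1; Clearance = -2·Dose + 6  [with Dose=-1]  = 8; Outcome = 3·Toxicity - 2·Clearance  [with Toxicity=-1, Clearance=8]  = -19.
Change = -34 − (-19) = -15.

-15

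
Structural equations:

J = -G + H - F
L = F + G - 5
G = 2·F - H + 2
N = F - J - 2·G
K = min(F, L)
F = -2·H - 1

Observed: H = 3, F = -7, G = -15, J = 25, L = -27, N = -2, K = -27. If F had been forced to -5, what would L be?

do(F=-5) replaces the equation F = -2·H - 1 with the constant F = -5.
G = 2·F - H + 2  [with F=-5, H=3]  = -11
L = F + G - 5  [with F=-5, G=-11]  = -21

-21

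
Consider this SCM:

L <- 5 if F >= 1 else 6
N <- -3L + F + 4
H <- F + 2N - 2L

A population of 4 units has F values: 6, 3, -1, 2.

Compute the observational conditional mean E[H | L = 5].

-21

E[H|L=5] averages over only the 3 units with L=5 (F = 6, 3, 2): H = -14, -23, -26, mean -21.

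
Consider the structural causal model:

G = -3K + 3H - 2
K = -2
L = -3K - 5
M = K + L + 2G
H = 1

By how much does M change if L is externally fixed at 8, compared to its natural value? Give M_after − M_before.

7

Intervening sets L = 8 and removes its equation (L = -3K - 5).
G = -3K + 3H - 2  [with K=-2, H=1]  = 7
M = K + L + 2G  [with K=-2, L=8, G=7]  = 20
Without intervention: G = -3K + 3H - 2  [with K=-2, H=1]  = 7; L = -3K - 5  [with K=-2]  = 1; M = K + L + 2G  [with K=-2, L=1, G=7]  = 13.
Change = 20 − 13 = 7.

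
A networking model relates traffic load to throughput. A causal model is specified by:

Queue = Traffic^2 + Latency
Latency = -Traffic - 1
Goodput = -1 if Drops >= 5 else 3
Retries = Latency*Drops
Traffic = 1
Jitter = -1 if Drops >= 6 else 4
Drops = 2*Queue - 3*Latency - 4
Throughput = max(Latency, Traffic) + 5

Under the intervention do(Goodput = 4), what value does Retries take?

0

do(Goodput=4) replaces the equation Goodput = -1 if Drops >= 5 else 3 with the constant Goodput = 4.
Retries is not downstream of the intervention, so its value is determined by the original equations.
Latency = -Traffic - 1  [with Traffic=1]  = -2
Queue = Traffic^2 + Latency  [with Traffic=1, Latency=-2]  = -1
Drops = 2*Queue - 3*Latency - 4  [with Queue=-1, Latency=-2]  = 0
Retries = Latency*Drops  [with Latency=-2, Drops=0]  = 0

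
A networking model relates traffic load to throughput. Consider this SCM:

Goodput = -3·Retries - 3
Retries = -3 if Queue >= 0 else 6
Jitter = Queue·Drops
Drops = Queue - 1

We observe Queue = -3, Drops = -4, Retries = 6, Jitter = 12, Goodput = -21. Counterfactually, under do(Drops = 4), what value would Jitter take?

-12

Under do(Drops=4), the mechanism Drops = Queue - 1 is discarded; Drops is fixed at 4.
Jitter = Queue·Drops  [with Queue=-3, Drops=4]  = -12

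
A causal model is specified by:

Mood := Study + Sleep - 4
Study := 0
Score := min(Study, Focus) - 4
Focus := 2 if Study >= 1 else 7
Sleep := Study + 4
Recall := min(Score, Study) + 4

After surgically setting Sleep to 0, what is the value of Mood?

-4

do(Sleep=0) replaces the equation Sleep := Study + 4 with the constant Sleep = 0.
Mood = Study + Sleep - 4  [with Study=0, Sleep=0]  = -4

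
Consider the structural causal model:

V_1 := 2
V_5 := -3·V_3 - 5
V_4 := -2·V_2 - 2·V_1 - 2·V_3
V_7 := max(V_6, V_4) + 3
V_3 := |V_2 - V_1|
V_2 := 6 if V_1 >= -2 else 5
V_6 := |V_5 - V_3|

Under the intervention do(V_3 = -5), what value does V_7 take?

18

The intervention breaks the incoming arrows to V_3: V_3 := |V_2 - V_1| no longer applies, and V_3 = -5.
V_2 = 6 if V_1 >= -2 else 5  [with V_1=2]  = 6
V_4 = -2·V_2 - 2·V_1 - 2·V_3  [with V_2=6, V_1=2, V_3=-5]  = -6
V_5 = -3·V_3 - 5  [with V_3=-5]  = 10
V_6 = |V_5 - V_3|  [with V_5=10, V_3=-5]  = 15
V_7 = max(V_6, V_4) + 3  [with V_6=15, V_4=-6]  = 18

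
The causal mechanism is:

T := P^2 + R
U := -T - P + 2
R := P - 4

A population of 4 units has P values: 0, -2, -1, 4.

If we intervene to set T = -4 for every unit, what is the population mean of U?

5.75

Every unit gets T=-4 under the intervention. U values become 6, 8, 7, 2; E[U|do(T=-4)] = 5.75.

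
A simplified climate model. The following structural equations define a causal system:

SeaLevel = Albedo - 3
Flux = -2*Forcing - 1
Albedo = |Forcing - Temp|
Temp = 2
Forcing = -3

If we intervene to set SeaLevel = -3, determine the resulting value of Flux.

Intervening sets SeaLevel = -3 and removes its equation (SeaLevel = Albedo - 3).
No directed path runs from SeaLevel to Flux, so Flux keeps its natural value.
Flux = -2*Forcing - 1  [with Forcing=-3]  = 5

5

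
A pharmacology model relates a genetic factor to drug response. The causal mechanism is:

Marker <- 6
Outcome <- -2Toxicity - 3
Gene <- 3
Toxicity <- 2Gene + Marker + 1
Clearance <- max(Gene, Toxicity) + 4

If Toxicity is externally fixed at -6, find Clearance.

7

The intervention breaks the incoming arrows to Toxicity: Toxicity <- 2Gene + Marker + 1 no longer applies, and Toxicity = -6.
Clearance = max(Gene, Toxicity) + 4  [with Gene=3, Toxicity=-6]  = 7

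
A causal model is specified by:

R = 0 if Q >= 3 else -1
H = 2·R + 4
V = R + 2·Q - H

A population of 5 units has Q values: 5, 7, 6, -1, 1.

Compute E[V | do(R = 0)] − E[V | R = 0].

-4.8

do(R=0) breaks R's dependence on Q. With R=0 fixed, V across the units is 6, 10, 8, -6, -2, mean 3.2.
Conditioning on R=0 selects the 3 unit(s) with Q ∈ {5, 7, 6}. Their V values: 6, 10, 8. Mean = 8.
Difference = 3.2 − 8 = -4.8.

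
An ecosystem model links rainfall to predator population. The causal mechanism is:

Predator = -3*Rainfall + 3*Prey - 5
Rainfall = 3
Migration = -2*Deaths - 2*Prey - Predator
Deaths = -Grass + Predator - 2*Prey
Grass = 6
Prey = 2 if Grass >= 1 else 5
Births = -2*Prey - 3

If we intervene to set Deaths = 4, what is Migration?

-4

Intervening sets Deaths = 4 and removes its equation (Deaths = -Grass + Predator - 2*Prey).
Prey = 2 if Grass >= 1 else 5  [with Grass=6]  = 2
Predator = -3*Rainfall + 3*Prey - 5  [with Rainfall=3, Prey=2]  = -8
Migration = -2*Deaths - 2*Prey - Predator  [with Deaths=4, Prey=2, Predator=-8]  = -4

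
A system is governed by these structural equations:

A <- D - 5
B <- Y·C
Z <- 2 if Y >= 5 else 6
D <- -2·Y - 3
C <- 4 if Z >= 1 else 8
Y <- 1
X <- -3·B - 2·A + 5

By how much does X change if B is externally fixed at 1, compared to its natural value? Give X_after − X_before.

9

Intervening sets B = 1 and removes its equation (B <- Y·C).
D = -2·Y - 3  [with Y=1]  = -5
A = D - 5  [with D=-5]  = -10
X = -3·B - 2·A + 5  [with B=1, A=-10]  = 22
Without intervention: D = -2·Y - 3  [with Y=1]  = -5; Z = 2 if Y >= 5 else 6  [with Y=1]  = 6; C = 4 if Z >= 1 else 8  [with Z=6]  = 4; A = D - 5  [with D=-5]  = -10; B = Y·C  [with Y=1, C=4]  = 4; X = -3·B - 2·A + 5  [with B=4, A=-10]  = 13.
Change = 22 − 13 = 9.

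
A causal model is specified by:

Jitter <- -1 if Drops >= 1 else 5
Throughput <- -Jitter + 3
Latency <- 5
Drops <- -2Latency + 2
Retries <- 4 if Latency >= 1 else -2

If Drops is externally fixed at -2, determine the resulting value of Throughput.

do(Drops=-2) replaces the equation Drops <- -2Latency + 2 with the constant Drops = -2.
Jitter = -1 if Drops >= 1 else 5  [with Drops=-2]  = 5
Throughput = -Jitter + 3  [with Jitter=5]  = -2

-2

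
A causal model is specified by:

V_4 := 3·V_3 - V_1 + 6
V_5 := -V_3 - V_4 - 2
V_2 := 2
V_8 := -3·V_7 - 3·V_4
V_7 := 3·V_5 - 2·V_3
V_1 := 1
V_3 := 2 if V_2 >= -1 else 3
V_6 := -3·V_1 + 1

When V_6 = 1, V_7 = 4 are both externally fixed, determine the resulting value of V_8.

The joint intervention fixes V_6 = 1, V_7 = 4, removing each variable's own equation.
V_3 = 2 if V_2 >= -1 else 3  [with V_2=2]  = 2
V_4 = 3·V_3 - V_1 + 6  [with V_3=2, V_1=1]  = 11
V_8 = -3·V_7 - 3·V_4  [with V_7=4, V_4=11]  = -45

-45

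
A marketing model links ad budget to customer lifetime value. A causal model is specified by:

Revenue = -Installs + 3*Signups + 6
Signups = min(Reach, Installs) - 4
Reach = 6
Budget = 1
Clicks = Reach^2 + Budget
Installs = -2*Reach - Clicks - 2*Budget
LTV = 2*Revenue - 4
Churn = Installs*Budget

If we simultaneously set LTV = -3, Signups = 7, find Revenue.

78

Under do(LTV = -3, Signups = 7), each intervened variable's structural equation is replaced by its fixed value.
Clicks = Reach^2 + Budget  [with Reach=6, Budget=1]  = 37
Installs = -2*Reach - Clicks - 2*Budget  [with Reach=6, Clicks=37, Budget=1]  = -51
Revenue = -Installs + 3*Signups + 6  [with Installs=-51, Signups=7]  = 78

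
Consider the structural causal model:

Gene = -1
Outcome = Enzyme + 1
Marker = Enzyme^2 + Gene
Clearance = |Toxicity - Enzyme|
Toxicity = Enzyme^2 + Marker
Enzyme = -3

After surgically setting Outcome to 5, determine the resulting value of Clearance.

20

do(Outcome=5) replaces the equation Outcome = Enzyme + 1 with the constant Outcome = 5.
Since Clearance is not a descendant of the intervened variable, it is unaffected.
Marker = Enzyme^2 + Gene  [with Enzyme=-3, Gene=-1]  = 8
Toxicity = Enzyme^2 + Marker  [with Enzyme=-3, Marker=8]  = 17
Clearance = |Toxicity - Enzyme|  [with Toxicity=17, Enzyme=-3]  = 20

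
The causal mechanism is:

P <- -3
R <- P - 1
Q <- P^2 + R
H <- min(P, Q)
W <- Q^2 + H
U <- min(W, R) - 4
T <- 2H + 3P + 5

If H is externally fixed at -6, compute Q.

Under do(H=-6), the mechanism H <- min(P, Q) is discarded; H is fixed at -6.
Since Q is not a descendant of the intervened variable, it is unaffected.
R = P - 1  [with P=-3]  = -4
Q = P^2 + R  [with P=-3, R=-4]  = 5

5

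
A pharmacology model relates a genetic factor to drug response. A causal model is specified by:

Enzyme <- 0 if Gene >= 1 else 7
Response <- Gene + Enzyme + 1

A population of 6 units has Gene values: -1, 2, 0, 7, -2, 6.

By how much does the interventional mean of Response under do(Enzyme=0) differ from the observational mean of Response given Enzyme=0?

The intervention sets Enzyme=0 in all 6 units regardless of Gene. Recomputing Response per unit gives 0, 3, 1, 8, -1, 7; average 3.
Observing Enzyme=0 restricts to units where Enzyme's equation naturally yields 0: Gene ∈ {2, 7, 6}. In that subpopulation Response = 3, 8, 7, mean 6.
Difference = 3 − 6 = -3.

-3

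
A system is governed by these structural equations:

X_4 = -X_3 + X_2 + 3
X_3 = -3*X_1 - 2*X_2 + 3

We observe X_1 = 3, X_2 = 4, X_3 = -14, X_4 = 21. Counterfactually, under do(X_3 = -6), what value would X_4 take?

13

The intervention breaks the incoming arrows to X_3: X_3 = -3*X_1 - 2*X_2 + 3 no longer applies, and X_3 = -6.
X_4 = -X_3 + X_2 + 3  [with X_3=-6, X_2=4]  = 13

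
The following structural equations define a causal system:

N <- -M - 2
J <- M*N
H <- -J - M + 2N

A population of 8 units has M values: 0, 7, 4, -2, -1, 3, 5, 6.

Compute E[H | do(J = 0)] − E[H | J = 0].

Under do(J=0), J's equation is replaced by J=0 for every unit. Per-unit H: -4, -25, -16, 2, -1, -13, -19, -22. Mean = -12.25.
Observing J=0 restricts to units where J's equation naturally yields 0: M ∈ {0, -2}. In that subpopulation H = -4, 2, mean -1.
Difference = -12.25 − (-1) = -11.25.

-11.25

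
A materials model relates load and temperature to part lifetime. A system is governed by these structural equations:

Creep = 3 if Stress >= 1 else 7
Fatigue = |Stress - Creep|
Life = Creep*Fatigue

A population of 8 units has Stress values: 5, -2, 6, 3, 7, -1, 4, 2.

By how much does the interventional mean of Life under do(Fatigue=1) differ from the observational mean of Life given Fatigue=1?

1

The intervention sets Fatigue=1 in all 8 units regardless of Stress. Recomputing Life per unit gives 3, 7, 3, 3, 3, 7, 3, 3; average 4.
E[Life|Fatigue=1] averages over only the 2 units with Fatigue=1 (Stress = 4, 2): Life = 3, 3, mean 3.
Difference = 4 − 3 = 1.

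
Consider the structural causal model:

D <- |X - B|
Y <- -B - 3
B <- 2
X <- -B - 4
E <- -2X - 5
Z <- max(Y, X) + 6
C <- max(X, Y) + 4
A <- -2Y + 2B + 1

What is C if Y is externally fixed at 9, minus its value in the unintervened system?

do(Y=9) replaces the equation Y <- -B - 3 with the constant Y = 9.
X = -B - 4  [with B=2]  = -6
C = max(X, Y) + 4  [with X=-6, Y=9]  = 13
Without intervention: X = -B - 4  [with B=2]  = -6; Y = -B - 3  [with B=2]  = -5; C = max(X, Y) + 4  [with X=-6, Y=-5]  = -1.
Change = 13 − (-1) = 14.

14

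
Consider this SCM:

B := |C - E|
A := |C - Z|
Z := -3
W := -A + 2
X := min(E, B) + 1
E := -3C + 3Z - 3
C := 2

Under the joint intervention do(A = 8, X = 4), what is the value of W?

-6

Setting A = 8, X = 4 by intervention discards those variables' equations.
W = -A + 2  [with A=8]  = -6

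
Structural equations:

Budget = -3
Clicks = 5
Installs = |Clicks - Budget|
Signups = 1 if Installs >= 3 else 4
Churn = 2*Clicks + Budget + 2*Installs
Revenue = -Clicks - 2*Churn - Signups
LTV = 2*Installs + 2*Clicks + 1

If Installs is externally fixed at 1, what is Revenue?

The intervention breaks the incoming arrows to Installs: Installs = |Clicks - Budget| no longer applies, and Installs = 1.
Signups = 1 if Installs >= 3 else 4  [with Installs=1]  = 4
Churn = 2*Clicks + Budget + 2*Installs  [with Clicks=5, Budget=-3, Installs=1]  = 9
Revenue = -Clicks - 2*Churn - Signups  [with Clicks=5, Churn=9, Signups=4]  = -27

-27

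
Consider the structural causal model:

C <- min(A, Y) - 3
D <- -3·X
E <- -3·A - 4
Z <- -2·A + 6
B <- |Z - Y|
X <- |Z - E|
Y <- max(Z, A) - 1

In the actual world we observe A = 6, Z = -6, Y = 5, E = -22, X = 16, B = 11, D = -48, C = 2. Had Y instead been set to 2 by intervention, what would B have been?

8

The intervention breaks the incoming arrows to Y: Y <- max(Z, A) - 1 no longer applies, and Y = 2.
Z = -2·A + 6  [with A=6]  = -6
B = |Z - Y|  [with Z=-6, Y=2]  = 8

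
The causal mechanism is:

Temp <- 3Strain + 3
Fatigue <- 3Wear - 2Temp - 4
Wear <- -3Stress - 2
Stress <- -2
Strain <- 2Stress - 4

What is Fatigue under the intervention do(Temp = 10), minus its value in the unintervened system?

-62

do(Temp=10) replaces the equation Temp <- 3Strain + 3 with the constant Temp = 10.
Wear = -3Stress - 2  [with Stress=-2]  = 4
Fatigue = 3Wear - 2Temp - 4  [with Wear=4, Temp=10]  = -12
Without intervention: Strain = 2Stress - 4  [with Stress=-2]  = -8; Temp = 3Strain + 3  [with Strain=-8]  = -21; Wear = -3Stress - 2  [with Stress=-2]  = 4; Fatigue = 3Wear - 2Temp - 4  [with Wear=4, Temp=-21]  = 50.
Change = -12 − 50 = -62.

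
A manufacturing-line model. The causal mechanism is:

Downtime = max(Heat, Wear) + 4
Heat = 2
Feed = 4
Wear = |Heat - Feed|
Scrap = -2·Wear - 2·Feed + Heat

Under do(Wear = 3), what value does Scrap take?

The intervention breaks the incoming arrows to Wear: Wear = |Heat - Feed| no longer applies, and Wear = 3.
Scrap = -2·Wear - 2·Feed + Heat  [with Wear=3, Feed=4, Heat=2]  = -12

-12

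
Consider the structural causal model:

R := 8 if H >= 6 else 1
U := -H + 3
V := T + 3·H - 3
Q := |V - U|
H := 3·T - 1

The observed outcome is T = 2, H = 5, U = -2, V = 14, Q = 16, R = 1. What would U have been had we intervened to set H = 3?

0

The intervention breaks the incoming arrows to H: H := 3·T - 1 no longer applies, and H = 3.
U = -H + 3  [with H=3]  = 0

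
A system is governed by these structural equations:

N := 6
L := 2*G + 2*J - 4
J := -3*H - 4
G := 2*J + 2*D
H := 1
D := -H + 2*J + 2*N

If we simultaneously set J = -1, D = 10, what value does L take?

Setting J = -1, D = 10 by intervention discards those variables' equations.
G = 2*J + 2*D  [with J=-1, D=10]  = 18
L = 2*G + 2*J - 4  [with G=18, J=-1]  = 30

30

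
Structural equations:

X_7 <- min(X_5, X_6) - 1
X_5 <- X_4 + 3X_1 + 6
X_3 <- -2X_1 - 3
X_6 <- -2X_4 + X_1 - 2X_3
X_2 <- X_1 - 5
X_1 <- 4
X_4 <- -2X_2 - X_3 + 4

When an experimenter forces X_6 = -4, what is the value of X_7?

-5

Intervening sets X_6 = -4 and removes its equation (X_6 <- -2X_4 + X_1 - 2X_3).
X_2 = X_1 - 5  [with X_1=4]  = -1
X_3 = -2X_1 - 3  [with X_1=4]  = -11
X_4 = -2X_2 - X_3 + 4  [with X_2=-1, X_3=-11]  = 17
X_5 = X_4 + 3X_1 + 6  [with X_4=17, X_1=4]  = 35
X_7 = min(X_5, X_6) - 1  [with X_5=35, X_6=-4]  = -5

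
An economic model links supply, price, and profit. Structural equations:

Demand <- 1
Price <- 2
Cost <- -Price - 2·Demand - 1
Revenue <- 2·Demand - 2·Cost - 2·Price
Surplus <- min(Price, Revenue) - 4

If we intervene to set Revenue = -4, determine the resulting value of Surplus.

-8

Intervening sets Revenue = -4 and removes its equation (Revenue <- 2·Demand - 2·Cost - 2·Price).
Surplus = min(Price, Revenue) - 4  [with Price=2, Revenue=-4]  = -8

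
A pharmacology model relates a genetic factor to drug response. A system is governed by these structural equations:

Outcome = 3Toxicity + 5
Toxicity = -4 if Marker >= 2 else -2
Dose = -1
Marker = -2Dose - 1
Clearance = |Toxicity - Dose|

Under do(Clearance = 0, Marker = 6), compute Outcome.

The joint intervention fixes Clearance = 0, Marker = 6, removing each variable's own equation.
Toxicity = -4 if Marker >= 2 else -2  [with Marker=6]  = -4
Outcome = 3Toxicity + 5  [with Toxicity=-4]  = -7

-7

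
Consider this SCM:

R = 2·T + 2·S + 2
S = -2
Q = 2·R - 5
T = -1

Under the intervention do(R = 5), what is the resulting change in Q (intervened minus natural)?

The intervention breaks the incoming arrows to R: R = 2·T + 2·S + 2 no longer applies, and R = 5.
Q = 2·R - 5  [with R=5]  = 5
Without intervention: R = 2·T + 2·S + 2  [with T=-1, S=-2]  = -4; Q = 2·R - 5  [with R=-4]  = -13.
Change = 5 − (-13) = 18.

18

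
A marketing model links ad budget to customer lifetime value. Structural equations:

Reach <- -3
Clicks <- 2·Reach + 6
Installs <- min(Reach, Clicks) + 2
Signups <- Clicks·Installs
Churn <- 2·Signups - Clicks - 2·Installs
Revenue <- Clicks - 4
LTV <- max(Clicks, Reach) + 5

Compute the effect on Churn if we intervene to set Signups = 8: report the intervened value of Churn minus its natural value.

Intervening sets Signups = 8 and removes its equation (Signups <- Clicks·Installs).
Clicks = 2·Reach + 6  [with Reach=-3]  = 0
Installs = min(Reach, Clicks) + 2  [with Reach=-3, Clicks=0]  = -1
Churn = 2·Signups - Clicks - 2·Installs  [with Signups=8, Clicks=0, Installs=-1]  = 18
Without intervention: Clicks = 2·Reach + 6  [with Reach=-3]  = 0; Installs = min(Reach, Clicks) + 2  [with Reach=-3, Clicks=0]  = -1; Signups = Clicks·Installs  [with Clicks=0, Installs=-1]  = 0; Churn = 2·Signups - Clicks - 2·Installs  [with Signups=0, Clicks=0, Installs=-1]  = 2.
Change = 18 − 2 = 16.

16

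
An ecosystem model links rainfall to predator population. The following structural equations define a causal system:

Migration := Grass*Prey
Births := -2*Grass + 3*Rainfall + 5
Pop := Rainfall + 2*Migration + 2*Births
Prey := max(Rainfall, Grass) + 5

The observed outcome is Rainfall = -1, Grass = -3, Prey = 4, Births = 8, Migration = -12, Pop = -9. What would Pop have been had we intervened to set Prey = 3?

-3

The intervention breaks the incoming arrows to Prey: Prey := max(Rainfall, Grass) + 5 no longer applies, and Prey = 3.
Births = -2*Grass + 3*Rainfall + 5  [with Grass=-3, Rainfall=-1]  = 8
Migration = Grass*Prey  [with Grass=-3, Prey=3]  = -9
Pop = Rainfall + 2*Migration + 2*Births  [with Rainfall=-1, Migration=-9, Births=8]  = -3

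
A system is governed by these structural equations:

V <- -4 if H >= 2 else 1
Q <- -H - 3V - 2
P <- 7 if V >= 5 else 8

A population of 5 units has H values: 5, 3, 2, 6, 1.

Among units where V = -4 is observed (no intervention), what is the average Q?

6

Conditioning on V=-4 selects the 4 unit(s) with H ∈ {5, 3, 2, 6}. Their Q values: 5, 7, 8, 4. Mean = 6.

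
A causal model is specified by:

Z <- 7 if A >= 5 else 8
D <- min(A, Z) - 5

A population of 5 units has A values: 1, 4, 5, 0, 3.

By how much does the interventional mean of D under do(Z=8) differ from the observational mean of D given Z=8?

The intervention sets Z=8 in all 5 units regardless of A. Recomputing D per unit gives -4, -1, 0, -5, -2; average -2.4.
Observing Z=8 restricts to units where Z's equation naturally yields 8: A ∈ {1, 4, 0, 3}. In that subpopulation D = -4, -1, -5, -2, mean -3.
Difference = -2.4 − (-3) = 0.6.

0.6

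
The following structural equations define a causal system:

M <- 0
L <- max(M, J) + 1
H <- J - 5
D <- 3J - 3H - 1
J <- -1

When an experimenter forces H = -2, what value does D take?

2

The intervention breaks the incoming arrows to H: H <- J - 5 no longer applies, and H = -2.
D = 3J - 3H - 1  [with J=-1, H=-2]  = 2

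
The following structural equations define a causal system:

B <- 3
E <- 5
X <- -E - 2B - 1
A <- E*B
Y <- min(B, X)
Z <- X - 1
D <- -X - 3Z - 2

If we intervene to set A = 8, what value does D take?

49

The intervention breaks the incoming arrows to A: A <- E*B no longer applies, and A = 8.
No directed path runs from A to D, so D keeps its natural value.
X = -E - 2B - 1  [with E=5, B=3]  = -12
Z = X - 1  [with X=-12]  = -13
D = -X - 3Z - 2  [with X=-12, Z=-13]  = 49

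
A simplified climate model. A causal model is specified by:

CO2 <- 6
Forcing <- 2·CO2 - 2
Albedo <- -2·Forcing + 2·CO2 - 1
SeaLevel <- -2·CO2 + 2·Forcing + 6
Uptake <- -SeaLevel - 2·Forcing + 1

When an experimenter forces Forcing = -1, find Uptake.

11

do(Forcing=-1) replaces the equation Forcing <- 2·CO2 - 2 with the constant Forcing = -1.
SeaLevel = -2·CO2 + 2·Forcing + 6  [with CO2=6, Forcing=-1]  = -8
Uptake = -SeaLevel - 2·Forcing + 1  [with SeaLevel=-8, Forcing=-1]  = 11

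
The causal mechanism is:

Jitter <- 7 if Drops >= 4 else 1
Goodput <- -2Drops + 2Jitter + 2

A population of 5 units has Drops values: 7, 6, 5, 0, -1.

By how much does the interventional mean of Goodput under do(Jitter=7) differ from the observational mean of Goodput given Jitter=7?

5.2

Every unit gets Jitter=7 under the intervention. Goodput values become 2, 4, 6, 16, 18; E[Goodput|do(Jitter=7)] = 9.2.
Conditioning on Jitter=7 selects the 3 unit(s) with Drops ∈ {7, 6, 5}. Their Goodput values: 2, 4, 6. Mean = 4.
Difference = 9.2 − 4 = 5.2.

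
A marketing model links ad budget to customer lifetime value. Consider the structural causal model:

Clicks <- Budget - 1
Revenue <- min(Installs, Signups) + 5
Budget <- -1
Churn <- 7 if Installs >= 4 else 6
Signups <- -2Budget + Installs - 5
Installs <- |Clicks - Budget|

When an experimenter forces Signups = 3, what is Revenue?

6

Under do(Signups=3), the mechanism Signups <- -2Budget + Installs - 5 is discarded; Signups is fixed at 3.
Clicks = Budget - 1  [with Budget=-1]  = -2
Installs = |Clicks - Budget|  [with Clicks=-2, Budget=-1]  = 1
Revenue = min(Installs, Signups) + 5  [with Installs=1, Signups=3]  = 6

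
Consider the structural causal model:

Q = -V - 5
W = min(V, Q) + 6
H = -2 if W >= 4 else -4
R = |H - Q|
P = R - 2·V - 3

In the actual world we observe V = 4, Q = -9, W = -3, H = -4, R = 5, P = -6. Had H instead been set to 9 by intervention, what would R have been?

18

Intervening sets H = 9 and removes its equation (H = -2 if W >= 4 else -4).
Q = -V - 5  [with V=4]  = -9
R = |H - Q|  [with H=9, Q=-9]  = 18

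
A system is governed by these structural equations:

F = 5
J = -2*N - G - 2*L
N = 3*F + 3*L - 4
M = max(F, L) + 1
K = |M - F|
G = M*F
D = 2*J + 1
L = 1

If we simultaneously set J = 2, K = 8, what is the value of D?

5

Under do(J = 2, K = 8), each intervened variable's structural equation is replaced by its fixed value.
D = 2*J + 1  [with J=2]  = 5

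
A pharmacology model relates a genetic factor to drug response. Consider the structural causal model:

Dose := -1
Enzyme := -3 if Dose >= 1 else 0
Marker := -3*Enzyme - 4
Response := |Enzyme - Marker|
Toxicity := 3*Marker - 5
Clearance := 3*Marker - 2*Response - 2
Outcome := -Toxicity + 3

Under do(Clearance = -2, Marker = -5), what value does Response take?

Under do(Clearance = -2, Marker = -5), each intervened variable's structural equation is replaced by its fixed value.
Enzyme = -3 if Dose >= 1 else 0  [with Dose=-1]  = 0
Response = |Enzyme - Marker|  [with Enzyme=0, Marker=-5]  = 5

5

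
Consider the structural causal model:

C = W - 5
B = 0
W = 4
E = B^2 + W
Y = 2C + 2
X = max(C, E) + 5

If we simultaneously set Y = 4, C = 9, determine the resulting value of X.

Setting Y = 4, C = 9 by intervention discards those variables' equations.
E = B^2 + W  [with B=0, W=4]  = 4
X = max(C, E) + 5  [with C=9, E=4]  = 14

14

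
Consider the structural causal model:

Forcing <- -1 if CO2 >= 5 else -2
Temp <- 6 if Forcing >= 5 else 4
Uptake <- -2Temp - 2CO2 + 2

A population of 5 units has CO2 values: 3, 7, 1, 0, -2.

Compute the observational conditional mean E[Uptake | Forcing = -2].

Conditioning on Forcing=-2 selects the 4 unit(s) with CO2 ∈ {3, 1, 0, -2}. Their Uptake values: -12, -8, -6, -2. Mean = -7.

-7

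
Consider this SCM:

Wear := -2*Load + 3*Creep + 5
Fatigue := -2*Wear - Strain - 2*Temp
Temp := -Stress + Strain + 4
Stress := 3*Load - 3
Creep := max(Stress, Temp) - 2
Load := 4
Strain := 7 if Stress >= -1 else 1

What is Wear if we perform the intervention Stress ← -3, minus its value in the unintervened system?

-3

Under do(Stress=-3), the mechanism Stress := 3*Load - 3 is discarded; Stress is fixed at -3.
Strain = 7 if Stress >= -1 else 1  [with Stress=-3]  = 1
Temp = -Stress + Strain + 4  [with Stress=-3, Strain=1]  = 8
Creep = max(Stress, Temp) - 2  [with Stress=-3, Temp=8]  = 6
Wear = -2*Load + 3*Creep + 5  [with Load=4, Creep=6]  = 15
Without intervention: Stress = 3*Load - 3  [with Load=4]  = 9; Strain = 7 if Stress >= -1 else 1  [with Stress=9]  = 7; Temp = -Stress + Strain + 4  [with Stress=9, Strain=7]  = 2; Creep = max(Stress, Temp) - 2  [with Stress=9, Temp=2]  = 7; Wear = -2*Load + 3*Creep + 5  [with Load=4, Creep=7]  = 18.
Change = 15 − 18 = -3.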